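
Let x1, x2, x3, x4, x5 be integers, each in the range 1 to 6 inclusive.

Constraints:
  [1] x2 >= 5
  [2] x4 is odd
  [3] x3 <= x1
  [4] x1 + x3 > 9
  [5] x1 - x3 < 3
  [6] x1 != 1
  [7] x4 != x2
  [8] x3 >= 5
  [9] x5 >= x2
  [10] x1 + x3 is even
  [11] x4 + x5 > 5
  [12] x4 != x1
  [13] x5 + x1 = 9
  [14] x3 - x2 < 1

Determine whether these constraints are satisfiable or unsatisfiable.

Unsatisfiable

From constraints 1 and 9: x5 ≥ x2 ≥ 5. From constraints 3 and 8: x1 ≥ x3 ≥ 5. Hence x5 + x1 ≥ 10. But constraint 13 requires x5 + x1 = 9, and 9 < 10. Contradiction.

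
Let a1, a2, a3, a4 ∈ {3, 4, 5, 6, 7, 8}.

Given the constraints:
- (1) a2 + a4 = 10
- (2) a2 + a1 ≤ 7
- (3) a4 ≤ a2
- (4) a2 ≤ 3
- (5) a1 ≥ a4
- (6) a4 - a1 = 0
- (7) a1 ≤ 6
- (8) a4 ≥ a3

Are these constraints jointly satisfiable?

From constraint 4: a2 ≤ 3. From constraints 5 and 7: a4 ≤ a1 ≤ 6. Hence a2 + a4 ≤ 9. But constraint 1 requires a2 + a4 = 10, and 10 > 9. Contradiction.

Unsatisfiable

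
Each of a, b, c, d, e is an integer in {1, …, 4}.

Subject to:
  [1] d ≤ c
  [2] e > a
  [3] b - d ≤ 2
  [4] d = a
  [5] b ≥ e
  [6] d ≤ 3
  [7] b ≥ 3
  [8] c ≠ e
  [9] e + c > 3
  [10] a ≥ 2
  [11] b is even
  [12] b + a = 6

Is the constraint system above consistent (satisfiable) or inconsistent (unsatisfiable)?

Take a = 2, b = 4, c = 2, d = 2, e = 4. Then constraint 3: b - d = 2; constraint 9: e + c = 6; constraint 12: b + a = 6, and every other listed constraint is also met.

Satisfiable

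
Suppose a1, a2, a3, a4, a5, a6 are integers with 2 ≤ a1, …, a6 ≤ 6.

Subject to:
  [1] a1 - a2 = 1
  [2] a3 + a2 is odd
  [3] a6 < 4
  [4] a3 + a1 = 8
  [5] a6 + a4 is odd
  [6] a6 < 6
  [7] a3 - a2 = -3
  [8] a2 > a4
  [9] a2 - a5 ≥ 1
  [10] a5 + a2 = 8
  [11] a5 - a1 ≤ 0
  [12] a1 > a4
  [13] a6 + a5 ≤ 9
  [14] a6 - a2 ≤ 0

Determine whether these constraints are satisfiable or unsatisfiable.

One satisfying assignment is a1 = 6, a2 = 5, a3 = 2, a4 = 2, a5 = 3, a6 = 3.
For the less obvious constraints — constraint 1: a1 - a2 = 1; constraint 4: a3 + a1 = 8; constraint 7: a3 - a2 = -3 — and the others hold by inspection.

Satisfiable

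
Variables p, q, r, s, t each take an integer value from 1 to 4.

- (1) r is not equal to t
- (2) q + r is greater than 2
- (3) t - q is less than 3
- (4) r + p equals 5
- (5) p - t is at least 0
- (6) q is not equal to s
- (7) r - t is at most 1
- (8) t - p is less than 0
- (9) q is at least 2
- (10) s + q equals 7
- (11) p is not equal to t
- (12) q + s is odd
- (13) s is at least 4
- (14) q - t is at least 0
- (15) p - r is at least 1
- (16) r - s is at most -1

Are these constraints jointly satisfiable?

The assignment p = 4, q = 3, r = 1, s = 4, t = 3 works:
  constraint 2 holds since q + r = 4.
  constraint 3 holds since t - q = 0.
The rest check out directly.

Satisfiable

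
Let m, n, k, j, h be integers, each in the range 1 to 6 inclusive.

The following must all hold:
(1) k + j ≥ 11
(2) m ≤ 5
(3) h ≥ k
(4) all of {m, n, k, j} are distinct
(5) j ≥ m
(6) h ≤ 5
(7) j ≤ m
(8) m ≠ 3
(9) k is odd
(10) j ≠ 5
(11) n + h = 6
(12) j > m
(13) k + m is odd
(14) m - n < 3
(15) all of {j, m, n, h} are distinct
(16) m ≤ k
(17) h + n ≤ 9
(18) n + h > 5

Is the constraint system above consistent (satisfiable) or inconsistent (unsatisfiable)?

From constraints 3 and 6: k ≤ h ≤ 5. From constraints 2 and 7: j ≤ m ≤ 5. Hence k + j ≤ 10. But constraint 1 requires k + j ≥ 11, and 11 > 10. Contradiction.

Unsatisfiable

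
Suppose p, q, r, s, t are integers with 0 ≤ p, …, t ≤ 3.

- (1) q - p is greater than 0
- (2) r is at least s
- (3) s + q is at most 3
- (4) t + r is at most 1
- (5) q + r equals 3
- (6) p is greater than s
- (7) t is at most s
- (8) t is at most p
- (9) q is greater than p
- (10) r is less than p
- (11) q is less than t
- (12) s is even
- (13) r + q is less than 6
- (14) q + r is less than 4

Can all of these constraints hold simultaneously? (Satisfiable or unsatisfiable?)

Unsatisfiable

Constraints 2, 7, 9, 10, and 11 give s ≤ r, r < p, p < q, q < t, t ≤ s. Chaining: s ≤ r < p < q < t ≤ s, which forces s < s — impossible.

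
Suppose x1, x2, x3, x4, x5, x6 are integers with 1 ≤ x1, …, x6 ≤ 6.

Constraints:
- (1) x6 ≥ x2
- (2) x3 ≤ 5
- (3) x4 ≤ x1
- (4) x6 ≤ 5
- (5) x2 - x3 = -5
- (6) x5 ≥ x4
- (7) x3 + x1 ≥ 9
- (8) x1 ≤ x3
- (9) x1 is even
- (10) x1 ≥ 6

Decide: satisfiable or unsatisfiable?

From constraints 8 and 10: x3 ≥ x1 and x1 ≥ 6, so x3 ≥ 6. From constraint 2: x3 ≤ 5. But 5 < 6, so no value of x3 works.

Unsatisfiable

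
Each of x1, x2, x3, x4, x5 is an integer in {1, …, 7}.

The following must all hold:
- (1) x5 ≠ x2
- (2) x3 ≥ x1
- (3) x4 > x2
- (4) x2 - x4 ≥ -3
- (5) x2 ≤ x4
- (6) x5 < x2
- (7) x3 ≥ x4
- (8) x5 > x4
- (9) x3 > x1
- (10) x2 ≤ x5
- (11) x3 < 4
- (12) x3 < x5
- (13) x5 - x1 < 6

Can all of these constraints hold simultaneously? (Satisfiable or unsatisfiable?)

Unsatisfiable

Constraints 3, 6, 7, and 12 give x2 < x4, x4 ≤ x3, x3 < x5, x5 < x2. Chaining: x2 < x4 ≤ x3 < x5 < x2, which forces x2 < x2 — impossible.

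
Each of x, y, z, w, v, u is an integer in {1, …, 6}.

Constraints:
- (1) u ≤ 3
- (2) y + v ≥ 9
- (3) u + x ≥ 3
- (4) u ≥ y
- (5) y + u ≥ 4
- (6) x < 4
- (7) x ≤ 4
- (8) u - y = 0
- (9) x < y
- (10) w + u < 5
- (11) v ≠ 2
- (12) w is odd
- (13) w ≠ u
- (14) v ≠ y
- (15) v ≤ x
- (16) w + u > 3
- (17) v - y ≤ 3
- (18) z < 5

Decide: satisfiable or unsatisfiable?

Unsatisfiable

From constraints 1 and 4: y ≤ u ≤ 3. From constraints 7 and 15: v ≤ x ≤ 4. Hence y + v ≤ 7. But constraint 2 requires y + v ≥ 9, and 9 > 7. Contradiction.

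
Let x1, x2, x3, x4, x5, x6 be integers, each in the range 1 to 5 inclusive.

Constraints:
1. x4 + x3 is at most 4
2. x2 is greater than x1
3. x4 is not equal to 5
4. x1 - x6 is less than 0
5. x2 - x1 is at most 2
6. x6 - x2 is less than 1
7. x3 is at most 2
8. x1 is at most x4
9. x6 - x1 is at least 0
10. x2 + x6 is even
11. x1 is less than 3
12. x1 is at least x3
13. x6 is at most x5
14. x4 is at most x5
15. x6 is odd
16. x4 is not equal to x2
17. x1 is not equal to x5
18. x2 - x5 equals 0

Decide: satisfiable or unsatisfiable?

Satisfiable

Try x1 = 1, x2 = 3, x3 = 1, x4 = 1, x5 = 3, x6 = 3.
Check constraint 1: x4 + x3 = 2; constraint 4: x1 - x6 = -2. The remaining constraints are straightforward to verify.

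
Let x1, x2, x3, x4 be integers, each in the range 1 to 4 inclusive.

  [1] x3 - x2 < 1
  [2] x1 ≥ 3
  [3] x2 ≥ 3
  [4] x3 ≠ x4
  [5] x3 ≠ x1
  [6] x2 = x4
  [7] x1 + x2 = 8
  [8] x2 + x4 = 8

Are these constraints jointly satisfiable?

Satisfiable

The assignment x1 = 4, x2 = 4, x3 = 3, x4 = 4 works:
  constraint 1 holds since x3 - x2 = -1.
  constraint 7 holds since x1 + x2 = 8.
The rest check out directly.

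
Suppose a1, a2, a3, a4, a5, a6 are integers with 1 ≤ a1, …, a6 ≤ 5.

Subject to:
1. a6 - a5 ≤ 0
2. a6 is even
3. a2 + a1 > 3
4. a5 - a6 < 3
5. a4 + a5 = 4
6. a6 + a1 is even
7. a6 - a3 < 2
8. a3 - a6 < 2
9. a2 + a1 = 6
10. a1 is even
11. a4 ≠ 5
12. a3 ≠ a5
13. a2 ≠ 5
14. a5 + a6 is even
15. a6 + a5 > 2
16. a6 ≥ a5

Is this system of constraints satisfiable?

Setting (a1, a2, a3, a4, a5, a6) = (4, 2, 3, 2, 2, 2) satisfies everything: constraint 1: a6 - a5 = 0; constraint 3: a2 + a1 = 6; constraint 4: a5 - a6 = 0, and the others follow.

Satisfiable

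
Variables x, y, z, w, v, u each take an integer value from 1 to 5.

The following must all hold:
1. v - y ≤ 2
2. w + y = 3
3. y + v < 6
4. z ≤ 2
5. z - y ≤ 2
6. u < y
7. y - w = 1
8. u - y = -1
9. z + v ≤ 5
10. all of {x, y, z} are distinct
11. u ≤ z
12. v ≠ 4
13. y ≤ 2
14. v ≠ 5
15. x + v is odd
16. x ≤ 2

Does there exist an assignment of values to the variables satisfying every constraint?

Unsatisfiable

Constraints 4, 13, and 16 confine each of x, y, z to the 2 values {1, 2} (the domain already gives each ≥ 1).
Constraint 10 requires all 3 of them to be distinct, but only 2 values are available — impossible by the pigeonhole principle.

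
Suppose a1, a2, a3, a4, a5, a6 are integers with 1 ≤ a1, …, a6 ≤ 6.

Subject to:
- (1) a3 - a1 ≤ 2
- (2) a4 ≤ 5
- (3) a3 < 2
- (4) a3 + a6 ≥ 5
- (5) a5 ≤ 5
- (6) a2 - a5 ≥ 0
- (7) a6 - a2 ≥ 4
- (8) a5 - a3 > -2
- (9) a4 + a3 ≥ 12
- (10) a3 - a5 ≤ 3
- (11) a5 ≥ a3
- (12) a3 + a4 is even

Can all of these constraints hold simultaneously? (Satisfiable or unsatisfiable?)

Unsatisfiable

From constraint 2: a4 ≤ 5. From constraints 5 and 11: a3 ≤ a5 ≤ 5. Hence a4 + a3 ≤ 10. But constraint 9 requires a4 + a3 ≥ 12, and 12 > 10. Contradiction.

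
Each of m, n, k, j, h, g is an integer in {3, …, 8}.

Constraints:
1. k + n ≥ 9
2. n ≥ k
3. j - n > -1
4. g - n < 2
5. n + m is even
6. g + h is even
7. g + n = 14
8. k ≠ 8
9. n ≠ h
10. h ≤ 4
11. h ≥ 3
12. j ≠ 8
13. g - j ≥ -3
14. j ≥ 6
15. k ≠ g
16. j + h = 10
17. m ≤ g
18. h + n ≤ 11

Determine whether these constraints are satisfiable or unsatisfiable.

Setting (m, n, k, j, h, g) = (7, 7, 4, 7, 3, 7) satisfies everything: constraint 1: k + n = 11; constraint 3: j - n = 0, and the others follow.

Satisfiable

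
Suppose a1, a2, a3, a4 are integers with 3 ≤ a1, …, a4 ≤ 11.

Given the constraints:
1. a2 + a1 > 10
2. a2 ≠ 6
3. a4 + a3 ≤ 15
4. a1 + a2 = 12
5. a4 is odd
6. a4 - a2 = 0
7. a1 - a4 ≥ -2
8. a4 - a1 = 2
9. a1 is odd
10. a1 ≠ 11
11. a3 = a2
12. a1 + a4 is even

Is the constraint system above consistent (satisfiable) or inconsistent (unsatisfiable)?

Take a1 = 5, a2 = 7, a3 = 7, a4 = 7. Then constraint 1: a2 + a1 = 12; constraint 3: a4 + a3 = 14, and every other listed constraint is also met.

Satisfiable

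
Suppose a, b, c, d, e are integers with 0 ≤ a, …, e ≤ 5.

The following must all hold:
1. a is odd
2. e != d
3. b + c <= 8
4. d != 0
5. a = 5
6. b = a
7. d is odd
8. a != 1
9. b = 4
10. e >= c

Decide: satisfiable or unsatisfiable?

Constraint 9 fixes b = 4 and constraint 5 fixes a = 5, but constraint 6 requires b = a. Since 4 ≠ 5, contradiction.

Unsatisfiable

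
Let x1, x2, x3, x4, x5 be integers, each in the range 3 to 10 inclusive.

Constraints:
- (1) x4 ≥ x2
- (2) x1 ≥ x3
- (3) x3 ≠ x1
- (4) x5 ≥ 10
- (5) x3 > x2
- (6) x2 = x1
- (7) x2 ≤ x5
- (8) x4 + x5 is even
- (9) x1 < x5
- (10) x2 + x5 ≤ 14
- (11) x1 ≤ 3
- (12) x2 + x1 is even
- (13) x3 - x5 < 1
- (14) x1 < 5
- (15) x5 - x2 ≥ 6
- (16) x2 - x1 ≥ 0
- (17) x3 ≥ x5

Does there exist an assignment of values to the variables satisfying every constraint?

Unsatisfiable

From constraints 4 and 17: x3 ≥ x5 and x5 ≥ 10, so x3 ≥ 10. From constraints 2 and 11: x3 ≤ x1 and x1 ≤ 3, so x3 ≤ 3. But 3 < 10, so no value of x3 works.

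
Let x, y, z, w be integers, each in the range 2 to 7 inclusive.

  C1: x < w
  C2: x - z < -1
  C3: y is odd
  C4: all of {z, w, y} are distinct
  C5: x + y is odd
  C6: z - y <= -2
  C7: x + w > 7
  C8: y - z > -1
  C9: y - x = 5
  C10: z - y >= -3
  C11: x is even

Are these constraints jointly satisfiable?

Try x = 2, y = 7, z = 5, w = 6.
Check constraint 2: x - z = -3; constraint 6: z - y = -2; constraint 7: x + w = 8. The remaining constraints are straightforward to verify.

Satisfiable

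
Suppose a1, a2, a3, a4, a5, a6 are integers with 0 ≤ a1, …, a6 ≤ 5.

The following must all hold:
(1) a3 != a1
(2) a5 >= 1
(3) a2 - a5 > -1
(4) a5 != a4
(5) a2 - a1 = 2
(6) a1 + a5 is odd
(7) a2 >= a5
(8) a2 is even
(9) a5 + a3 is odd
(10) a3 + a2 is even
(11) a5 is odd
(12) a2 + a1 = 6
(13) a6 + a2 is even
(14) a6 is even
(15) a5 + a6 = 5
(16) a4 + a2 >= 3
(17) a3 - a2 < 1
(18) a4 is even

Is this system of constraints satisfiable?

Satisfiable

Setting (a1, a2, a3, a4, a5, a6) = (2, 4, 4, 0, 3, 2) satisfies everything: constraint 3: a2 - a5 = 1; constraint 5: a2 - a1 = 2, and the others follow.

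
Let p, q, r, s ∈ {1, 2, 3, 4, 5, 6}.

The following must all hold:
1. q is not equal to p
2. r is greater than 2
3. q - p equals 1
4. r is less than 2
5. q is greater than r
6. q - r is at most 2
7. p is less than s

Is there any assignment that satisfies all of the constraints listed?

From constraint 2: r ≥ 3. From constraint 4: r ≤ 1. But 1 < 3, so no value of r works.

Unsatisfiable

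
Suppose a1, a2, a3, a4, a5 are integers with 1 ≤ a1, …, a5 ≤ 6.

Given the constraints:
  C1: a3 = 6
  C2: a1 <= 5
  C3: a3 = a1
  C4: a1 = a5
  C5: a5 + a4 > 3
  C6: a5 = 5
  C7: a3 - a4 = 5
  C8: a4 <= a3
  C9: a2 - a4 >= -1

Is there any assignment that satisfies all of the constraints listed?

Unsatisfiable

Constraint 1 fixes a3 = 6 and constraint 6 fixes a5 = 5. Constraints 3 and 4 give a3 = a1 = a5, so a3 = a5. But 6 ≠ 5 — contradiction.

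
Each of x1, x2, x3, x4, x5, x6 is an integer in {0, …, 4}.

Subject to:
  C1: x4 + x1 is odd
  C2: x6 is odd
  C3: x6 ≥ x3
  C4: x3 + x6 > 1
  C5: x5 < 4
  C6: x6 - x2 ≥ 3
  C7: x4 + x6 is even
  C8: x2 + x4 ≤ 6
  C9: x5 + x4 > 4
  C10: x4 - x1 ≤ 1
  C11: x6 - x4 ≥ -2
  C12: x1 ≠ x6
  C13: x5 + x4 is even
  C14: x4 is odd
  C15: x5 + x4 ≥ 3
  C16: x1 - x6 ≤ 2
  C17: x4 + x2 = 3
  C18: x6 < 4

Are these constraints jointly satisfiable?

Satisfiable

Try x1 = 2, x2 = 0, x3 = 0, x4 = 3, x5 = 3, x6 = 3.
Check constraint 4: x3 + x6 = 3; constraint 6: x6 - x2 = 3. The remaining constraints are straightforward to verify.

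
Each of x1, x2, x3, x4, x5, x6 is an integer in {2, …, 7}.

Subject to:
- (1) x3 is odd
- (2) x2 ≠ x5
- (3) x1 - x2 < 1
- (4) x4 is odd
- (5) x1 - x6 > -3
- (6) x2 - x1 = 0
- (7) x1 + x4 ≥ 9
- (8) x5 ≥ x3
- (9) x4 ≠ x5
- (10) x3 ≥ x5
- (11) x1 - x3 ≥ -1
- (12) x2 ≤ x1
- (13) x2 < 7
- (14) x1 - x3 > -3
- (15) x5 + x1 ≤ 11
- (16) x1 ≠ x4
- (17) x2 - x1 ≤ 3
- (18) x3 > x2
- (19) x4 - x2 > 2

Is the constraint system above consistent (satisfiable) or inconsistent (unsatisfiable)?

Satisfiable

One satisfying assignment is x1 = 4, x2 = 4, x3 = 5, x4 = 7, x5 = 5, x6 = 5.
For the less obvious constraints — constraint 3: x1 - x2 = 0; constraint 5: x1 - x6 = -1 — and the others hold by inspection.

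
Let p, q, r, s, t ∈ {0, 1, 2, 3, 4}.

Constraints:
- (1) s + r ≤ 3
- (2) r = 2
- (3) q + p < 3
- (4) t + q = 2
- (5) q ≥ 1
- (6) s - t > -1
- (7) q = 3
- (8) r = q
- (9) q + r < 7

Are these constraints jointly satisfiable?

Constraint 2 fixes r = 2 and constraint 7 fixes q = 3, but constraint 8 requires r = q. Since 2 ≠ 3, contradiction.

Unsatisfiable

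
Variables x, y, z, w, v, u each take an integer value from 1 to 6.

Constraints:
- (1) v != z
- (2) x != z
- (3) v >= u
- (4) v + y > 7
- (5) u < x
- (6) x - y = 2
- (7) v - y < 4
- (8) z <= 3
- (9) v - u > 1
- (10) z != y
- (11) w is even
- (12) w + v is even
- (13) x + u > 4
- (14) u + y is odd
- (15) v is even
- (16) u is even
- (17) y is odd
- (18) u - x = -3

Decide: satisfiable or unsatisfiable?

Satisfiable

The assignment x = 5, y = 3, z = 1, w = 4, v = 6, u = 2 works:
  constraint 4 holds since v + y = 9.
  constraint 6 holds since x - y = 2.
The rest check out directly.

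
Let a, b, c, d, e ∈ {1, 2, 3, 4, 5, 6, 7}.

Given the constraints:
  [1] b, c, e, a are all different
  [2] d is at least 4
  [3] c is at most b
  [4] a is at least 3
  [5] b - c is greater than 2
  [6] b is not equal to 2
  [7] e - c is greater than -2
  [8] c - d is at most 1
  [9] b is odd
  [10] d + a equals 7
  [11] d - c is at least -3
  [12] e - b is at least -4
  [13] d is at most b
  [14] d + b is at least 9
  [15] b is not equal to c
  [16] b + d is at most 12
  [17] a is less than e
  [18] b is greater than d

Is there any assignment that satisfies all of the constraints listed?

Satisfiable

One satisfying assignment is a = 3, b = 7, c = 4, d = 4, e = 5.
For the less obvious constraints — constraint 5: b - c = 3; constraint 7: e - c = 1; constraint 8: c - d = 0 — and the others hold by inspection.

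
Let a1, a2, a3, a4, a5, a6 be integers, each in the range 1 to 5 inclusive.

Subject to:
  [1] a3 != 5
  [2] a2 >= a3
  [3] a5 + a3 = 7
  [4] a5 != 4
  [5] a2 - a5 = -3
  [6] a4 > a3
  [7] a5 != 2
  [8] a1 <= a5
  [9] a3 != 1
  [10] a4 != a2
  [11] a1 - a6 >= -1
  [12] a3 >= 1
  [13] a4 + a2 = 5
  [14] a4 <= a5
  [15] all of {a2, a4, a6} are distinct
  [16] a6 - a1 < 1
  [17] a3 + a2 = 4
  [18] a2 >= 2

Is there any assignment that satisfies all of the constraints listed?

One satisfying assignment is a1 = 3, a2 = 2, a3 = 2, a4 = 3, a5 = 5, a6 = 1.
For the less obvious constraints — constraint 3: a5 + a3 = 7; constraint 5: a2 - a5 = -3; constraint 11: a1 - a6 = 2 — and the others hold by inspection.

Satisfiable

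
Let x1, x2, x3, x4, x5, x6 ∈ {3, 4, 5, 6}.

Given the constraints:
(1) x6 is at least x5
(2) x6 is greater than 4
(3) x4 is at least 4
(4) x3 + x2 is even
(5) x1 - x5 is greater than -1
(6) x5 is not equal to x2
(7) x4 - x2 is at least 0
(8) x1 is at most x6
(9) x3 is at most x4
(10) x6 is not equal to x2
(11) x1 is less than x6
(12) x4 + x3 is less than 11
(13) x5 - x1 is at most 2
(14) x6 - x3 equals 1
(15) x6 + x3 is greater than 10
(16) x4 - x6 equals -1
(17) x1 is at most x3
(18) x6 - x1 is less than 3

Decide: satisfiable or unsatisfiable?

Satisfiable

Setting (x1, x2, x3, x4, x5, x6) = (4, 3, 5, 5, 4, 6) satisfies everything: constraint 5: x1 - x5 = 0; constraint 7: x4 - x2 = 2; constraint 12: x4 + x3 = 10, and the others follow.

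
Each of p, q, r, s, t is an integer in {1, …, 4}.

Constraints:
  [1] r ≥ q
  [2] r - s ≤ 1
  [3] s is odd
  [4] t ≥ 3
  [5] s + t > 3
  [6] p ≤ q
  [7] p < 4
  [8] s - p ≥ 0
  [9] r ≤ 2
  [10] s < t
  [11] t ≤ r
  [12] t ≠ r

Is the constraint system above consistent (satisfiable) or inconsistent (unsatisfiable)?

From constraints 4 and 11: r ≥ t and t ≥ 3, so r ≥ 3. From constraint 9: r ≤ 2. But 2 < 3, so no value of r works.

Unsatisfiable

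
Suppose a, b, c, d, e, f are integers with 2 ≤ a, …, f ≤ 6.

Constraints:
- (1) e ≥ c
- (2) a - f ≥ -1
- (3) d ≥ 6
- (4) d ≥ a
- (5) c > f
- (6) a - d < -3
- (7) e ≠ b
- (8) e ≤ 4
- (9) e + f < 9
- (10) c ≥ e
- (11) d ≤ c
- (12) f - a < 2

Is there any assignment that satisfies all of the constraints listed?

From constraints 3 and 11: c ≥ d and d ≥ 6, so c ≥ 6. From constraints 1 and 8: c ≤ e and e ≤ 4, so c ≤ 4. But 4 < 6, so no value of c works.

Unsatisfiable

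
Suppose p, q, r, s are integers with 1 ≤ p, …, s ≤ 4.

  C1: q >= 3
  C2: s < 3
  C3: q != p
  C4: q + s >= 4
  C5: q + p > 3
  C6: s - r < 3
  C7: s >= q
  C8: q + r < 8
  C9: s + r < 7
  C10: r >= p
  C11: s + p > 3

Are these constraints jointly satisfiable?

From constraints 1 and 7: s ≥ q and q ≥ 3, so s ≥ 3. From constraint 2: s ≤ 2. But 2 < 3, so no value of s works.

Unsatisfiable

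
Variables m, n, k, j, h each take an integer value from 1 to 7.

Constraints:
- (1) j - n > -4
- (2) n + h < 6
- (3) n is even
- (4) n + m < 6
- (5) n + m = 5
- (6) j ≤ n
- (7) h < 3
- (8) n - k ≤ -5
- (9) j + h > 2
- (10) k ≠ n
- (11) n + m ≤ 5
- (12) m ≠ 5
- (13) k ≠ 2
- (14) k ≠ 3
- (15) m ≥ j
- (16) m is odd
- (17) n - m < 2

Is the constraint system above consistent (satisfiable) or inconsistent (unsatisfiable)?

Satisfiable

The assignment m = 3, n = 2, k = 7, j = 1, h = 2 works:
  constraint 1 holds since j - n = -1.
  constraint 2 holds since n + h = 4.
The rest check out directly.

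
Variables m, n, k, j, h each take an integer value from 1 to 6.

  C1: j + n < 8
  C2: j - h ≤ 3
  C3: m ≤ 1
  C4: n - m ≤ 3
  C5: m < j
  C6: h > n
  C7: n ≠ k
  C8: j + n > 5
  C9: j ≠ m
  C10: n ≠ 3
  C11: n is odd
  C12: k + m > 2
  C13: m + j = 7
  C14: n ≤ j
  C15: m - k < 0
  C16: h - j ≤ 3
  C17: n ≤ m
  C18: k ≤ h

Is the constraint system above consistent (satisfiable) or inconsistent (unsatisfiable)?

Satisfiable

Setting (m, n, k, j, h) = (1, 1, 4, 6, 6) satisfies everything: constraint 1: j + n = 7; constraint 2: j - h = 0, and the others follow.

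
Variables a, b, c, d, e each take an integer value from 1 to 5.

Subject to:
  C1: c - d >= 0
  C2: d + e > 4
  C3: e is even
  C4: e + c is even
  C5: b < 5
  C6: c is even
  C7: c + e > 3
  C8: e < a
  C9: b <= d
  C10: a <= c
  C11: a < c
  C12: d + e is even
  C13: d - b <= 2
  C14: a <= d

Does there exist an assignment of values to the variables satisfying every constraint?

Try a = 3, b = 2, c = 4, d = 4, e = 2.
Check constraint 1: c - d = 0; constraint 2: d + e = 6. The remaining constraints are straightforward to verify.

Satisfiable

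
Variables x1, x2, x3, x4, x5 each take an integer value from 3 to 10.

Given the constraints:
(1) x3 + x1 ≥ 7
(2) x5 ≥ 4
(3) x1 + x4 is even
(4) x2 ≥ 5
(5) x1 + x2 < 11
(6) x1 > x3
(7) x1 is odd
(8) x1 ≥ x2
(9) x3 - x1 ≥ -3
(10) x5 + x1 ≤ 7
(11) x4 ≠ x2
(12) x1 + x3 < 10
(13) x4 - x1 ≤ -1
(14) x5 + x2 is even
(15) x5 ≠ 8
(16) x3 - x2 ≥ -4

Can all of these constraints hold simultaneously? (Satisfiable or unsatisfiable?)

Unsatisfiable

From constraint 2: x5 ≥ 4. From constraints 4 and 8: x1 ≥ x2 ≥ 5. Hence x5 + x1 ≥ 9. But constraint 10 requires x5 + x1 ≤ 7, and 7 < 9. Contradiction.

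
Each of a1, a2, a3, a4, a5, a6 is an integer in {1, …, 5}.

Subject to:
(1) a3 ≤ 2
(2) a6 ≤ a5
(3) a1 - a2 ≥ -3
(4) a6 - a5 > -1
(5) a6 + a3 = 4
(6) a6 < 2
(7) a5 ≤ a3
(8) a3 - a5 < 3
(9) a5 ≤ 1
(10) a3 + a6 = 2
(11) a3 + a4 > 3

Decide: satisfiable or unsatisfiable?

Unsatisfiable

From constraints 2 and 9: a6 ≤ a5 ≤ 1. From constraint 1: a3 ≤ 2. Hence a6 + a3 ≤ 3. But constraint 5 requires a6 + a3 = 4, and 4 > 3. Contradiction.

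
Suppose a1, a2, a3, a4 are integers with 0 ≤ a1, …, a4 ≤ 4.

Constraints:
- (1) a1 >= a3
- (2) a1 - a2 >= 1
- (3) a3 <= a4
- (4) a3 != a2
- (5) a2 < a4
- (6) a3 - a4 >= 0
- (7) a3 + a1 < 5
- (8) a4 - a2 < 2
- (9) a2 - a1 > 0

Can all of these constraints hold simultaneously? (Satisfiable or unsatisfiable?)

Constraints 1, 5, 6, and 9 give a3 ≤ a1, a1 < a2, a2 < a4, a4 ≤ a3. Chaining: a3 ≤ a1 < a2 < a4 ≤ a3, which forces a3 < a3 — impossible.

Unsatisfiable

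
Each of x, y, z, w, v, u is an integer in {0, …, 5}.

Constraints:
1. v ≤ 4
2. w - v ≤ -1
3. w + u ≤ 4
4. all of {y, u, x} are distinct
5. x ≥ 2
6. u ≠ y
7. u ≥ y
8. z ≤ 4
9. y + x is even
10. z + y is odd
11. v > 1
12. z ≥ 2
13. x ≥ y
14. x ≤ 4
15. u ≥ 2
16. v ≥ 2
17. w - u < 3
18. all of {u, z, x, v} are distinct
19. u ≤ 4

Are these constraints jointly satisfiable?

Constraints 1, 5, 8, 12, 14, 15, 16, and 19 confine each of u, z, x, v to the 3 values {2, …, 4}.
Constraint 18 requires all 4 of them to be distinct, but only 3 values are available — impossible by the pigeonhole principle.

Unsatisfiable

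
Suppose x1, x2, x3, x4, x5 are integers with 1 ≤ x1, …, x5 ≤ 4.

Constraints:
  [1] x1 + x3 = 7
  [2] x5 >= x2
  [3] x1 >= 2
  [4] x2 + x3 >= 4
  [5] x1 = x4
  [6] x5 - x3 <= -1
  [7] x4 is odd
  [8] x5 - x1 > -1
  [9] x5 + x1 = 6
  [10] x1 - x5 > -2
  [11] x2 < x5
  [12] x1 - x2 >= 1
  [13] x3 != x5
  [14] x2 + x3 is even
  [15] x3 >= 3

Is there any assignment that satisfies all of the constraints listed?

Satisfiable

The assignment x1 = 3, x2 = 2, x3 = 4, x4 = 3, x5 = 3 works:
  constraint 1 holds since x1 + x3 = 7.
  constraint 4 holds since x2 + x3 = 6.
The rest check out directly.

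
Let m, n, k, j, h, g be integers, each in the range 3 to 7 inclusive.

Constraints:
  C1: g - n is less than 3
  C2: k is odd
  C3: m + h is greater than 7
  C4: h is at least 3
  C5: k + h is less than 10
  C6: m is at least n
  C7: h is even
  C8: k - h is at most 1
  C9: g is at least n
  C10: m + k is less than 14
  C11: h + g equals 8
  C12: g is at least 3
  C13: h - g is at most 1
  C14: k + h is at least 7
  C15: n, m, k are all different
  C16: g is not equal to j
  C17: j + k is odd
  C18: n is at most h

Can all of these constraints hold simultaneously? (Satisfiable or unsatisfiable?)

One satisfying assignment is m = 6, n = 4, k = 5, j = 6, h = 4, g = 4.
For the less obvious constraints — constraint 1: g - n = 0; constraint 3: m + h = 10 — and the others hold by inspection.

Satisfiable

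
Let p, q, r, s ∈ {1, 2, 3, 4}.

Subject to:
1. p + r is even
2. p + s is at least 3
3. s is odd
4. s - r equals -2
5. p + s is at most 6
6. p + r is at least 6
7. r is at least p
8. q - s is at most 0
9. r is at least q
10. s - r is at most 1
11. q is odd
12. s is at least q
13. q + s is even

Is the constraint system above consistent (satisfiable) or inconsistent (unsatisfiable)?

The assignment p = 3, q = 1, r = 3, s = 1 works:
  constraint 2 holds since p + s = 4.
  constraint 4 holds since s - r = -2.
  constraint 5 holds since p + s = 4.
The rest check out directly.

Satisfiable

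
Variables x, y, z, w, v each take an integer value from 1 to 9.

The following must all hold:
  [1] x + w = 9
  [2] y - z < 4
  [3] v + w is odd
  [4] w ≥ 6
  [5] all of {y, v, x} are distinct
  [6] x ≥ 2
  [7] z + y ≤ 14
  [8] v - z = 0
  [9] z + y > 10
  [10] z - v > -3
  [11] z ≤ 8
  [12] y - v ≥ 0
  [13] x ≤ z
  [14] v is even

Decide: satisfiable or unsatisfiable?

Take x = 2, y = 7, z = 4, w = 7, v = 4. Then constraint 1: x + w = 9; constraint 2: y - z = 3; constraint 7: z + y = 11, and every other listed constraint is also met.

Satisfiable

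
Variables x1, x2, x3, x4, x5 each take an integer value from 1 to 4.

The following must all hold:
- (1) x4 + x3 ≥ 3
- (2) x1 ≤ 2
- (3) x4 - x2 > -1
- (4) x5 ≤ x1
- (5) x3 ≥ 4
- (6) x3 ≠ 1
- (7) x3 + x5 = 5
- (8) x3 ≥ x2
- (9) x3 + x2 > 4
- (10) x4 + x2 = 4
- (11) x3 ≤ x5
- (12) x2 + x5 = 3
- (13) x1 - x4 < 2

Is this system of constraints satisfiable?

Unsatisfiable

From constraints 5 and 11: x5 ≥ x3 and x3 ≥ 4, so x5 ≥ 4. From constraints 2 and 4: x5 ≤ x1 and x1 ≤ 2, so x5 ≤ 2. But 2 < 4, so no value of x5 works.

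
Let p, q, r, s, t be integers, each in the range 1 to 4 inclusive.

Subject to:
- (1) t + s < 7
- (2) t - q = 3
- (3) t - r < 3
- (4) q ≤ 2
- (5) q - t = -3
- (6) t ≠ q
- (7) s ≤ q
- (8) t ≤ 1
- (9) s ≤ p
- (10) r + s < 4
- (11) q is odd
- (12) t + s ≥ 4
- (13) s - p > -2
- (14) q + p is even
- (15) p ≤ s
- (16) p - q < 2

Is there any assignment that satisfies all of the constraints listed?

Unsatisfiable

From constraint 8: t ≤ 1. From constraints 4 and 7: s ≤ q ≤ 2. Hence t + s ≤ 3. But constraint 12 requires t + s ≥ 4, and 4 > 3. Contradiction.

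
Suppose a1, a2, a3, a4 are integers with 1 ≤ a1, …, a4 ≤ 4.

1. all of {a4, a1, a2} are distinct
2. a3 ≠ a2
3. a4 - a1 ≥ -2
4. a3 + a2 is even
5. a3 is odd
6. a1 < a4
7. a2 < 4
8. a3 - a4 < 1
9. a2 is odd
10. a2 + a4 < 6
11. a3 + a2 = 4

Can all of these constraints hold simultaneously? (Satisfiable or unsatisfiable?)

One satisfying assignment is a1 = 3, a2 = 1, a3 = 3, a4 = 4.
For the less obvious constraints — constraint 3: a4 - a1 = 1; constraint 8: a3 - a4 = -1; constraint 10: a2 + a4 = 5 — and the others hold by inspection.

Satisfiable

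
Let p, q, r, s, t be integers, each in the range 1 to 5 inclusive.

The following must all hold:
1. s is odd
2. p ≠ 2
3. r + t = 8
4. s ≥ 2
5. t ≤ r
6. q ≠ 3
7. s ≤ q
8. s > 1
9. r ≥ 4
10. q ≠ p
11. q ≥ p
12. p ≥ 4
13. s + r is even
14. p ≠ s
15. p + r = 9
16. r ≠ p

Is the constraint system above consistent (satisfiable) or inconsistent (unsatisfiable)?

Satisfiable

Try p = 4, q = 5, r = 5, s = 3, t = 3.
Check constraint 1: s = 3 is odd; constraint 3: r + t = 8; constraint 15: p + r = 9. The remaining constraints are straightforward to verify.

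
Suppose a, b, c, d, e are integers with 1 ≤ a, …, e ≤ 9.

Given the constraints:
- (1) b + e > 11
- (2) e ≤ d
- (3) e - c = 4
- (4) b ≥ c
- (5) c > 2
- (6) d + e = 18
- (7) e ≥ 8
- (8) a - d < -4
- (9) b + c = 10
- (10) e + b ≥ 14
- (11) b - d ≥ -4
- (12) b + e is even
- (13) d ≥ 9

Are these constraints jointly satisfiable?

Satisfiable

The assignment a = 4, b = 5, c = 5, d = 9, e = 9 works:
  constraint 1 holds since b + e = 14.
  constraint 3 holds since e - c = 4.
The rest check out directly.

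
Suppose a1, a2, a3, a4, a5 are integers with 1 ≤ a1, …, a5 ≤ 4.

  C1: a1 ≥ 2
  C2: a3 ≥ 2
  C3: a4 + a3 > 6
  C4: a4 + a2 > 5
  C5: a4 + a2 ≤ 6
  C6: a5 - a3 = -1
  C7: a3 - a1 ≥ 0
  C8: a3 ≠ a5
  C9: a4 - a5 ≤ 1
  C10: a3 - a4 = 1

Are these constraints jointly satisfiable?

Take a1 = 3, a2 = 3, a3 = 4, a4 = 3, a5 = 3. Then constraint 3: a4 + a3 = 7; constraint 4: a4 + a2 = 6, and every other listed constraint is also met.

Satisfiable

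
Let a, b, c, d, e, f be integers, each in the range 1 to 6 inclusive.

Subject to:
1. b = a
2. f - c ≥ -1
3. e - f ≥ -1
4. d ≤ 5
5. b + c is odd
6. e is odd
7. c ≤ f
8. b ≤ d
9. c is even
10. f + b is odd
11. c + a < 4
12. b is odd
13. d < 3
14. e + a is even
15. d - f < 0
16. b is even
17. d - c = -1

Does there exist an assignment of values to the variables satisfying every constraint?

Constraint 16 makes b even and constraint 9 makes c even, so b + c must be even. Constraint 5 says b + c is odd — contradiction.

Unsatisfiable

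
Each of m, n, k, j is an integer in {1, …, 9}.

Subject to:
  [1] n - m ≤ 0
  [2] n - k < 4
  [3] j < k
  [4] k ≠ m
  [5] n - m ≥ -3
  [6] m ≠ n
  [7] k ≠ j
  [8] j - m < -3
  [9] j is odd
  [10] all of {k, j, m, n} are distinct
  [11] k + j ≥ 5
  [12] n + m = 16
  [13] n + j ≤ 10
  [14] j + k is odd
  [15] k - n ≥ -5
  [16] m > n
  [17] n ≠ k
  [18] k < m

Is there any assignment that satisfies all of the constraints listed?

Satisfiable

The assignment m = 9, n = 7, k = 4, j = 3 works:
  constraint 1 holds since n - m = -2.
  constraint 2 holds since n - k = 3.
  constraint 5 holds since n - m = -2.
The rest check out directly.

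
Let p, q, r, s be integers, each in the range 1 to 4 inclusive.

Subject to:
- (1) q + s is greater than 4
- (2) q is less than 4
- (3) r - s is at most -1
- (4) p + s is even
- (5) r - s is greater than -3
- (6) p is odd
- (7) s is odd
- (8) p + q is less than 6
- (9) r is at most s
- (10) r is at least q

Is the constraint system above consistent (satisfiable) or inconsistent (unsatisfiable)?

Setting (p, q, r, s) = (3, 2, 2, 3) satisfies everything: constraint 1: q + s = 5; constraint 3: r - s = -1, and the others follow.

Satisfiable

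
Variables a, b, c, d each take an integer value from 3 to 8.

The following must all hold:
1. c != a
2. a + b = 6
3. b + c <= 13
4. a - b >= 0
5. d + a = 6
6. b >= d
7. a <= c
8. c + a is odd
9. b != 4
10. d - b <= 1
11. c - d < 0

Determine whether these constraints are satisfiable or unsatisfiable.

Unsatisfiable

Constraints 4, 6, 7, and 11 give a ≤ c, c < d, d ≤ b, b ≤ a. Chaining: a ≤ c < d ≤ b ≤ a, which forces a < a — impossible.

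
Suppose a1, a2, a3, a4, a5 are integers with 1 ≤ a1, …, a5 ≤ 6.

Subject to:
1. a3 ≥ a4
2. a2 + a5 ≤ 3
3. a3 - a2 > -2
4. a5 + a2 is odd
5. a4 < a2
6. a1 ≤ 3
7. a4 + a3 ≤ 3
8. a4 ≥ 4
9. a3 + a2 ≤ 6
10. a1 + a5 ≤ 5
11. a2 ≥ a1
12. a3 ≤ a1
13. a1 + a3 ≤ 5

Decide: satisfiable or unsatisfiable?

From constraints 1 and 8: a3 ≥ a4 and a4 ≥ 4, so a3 ≥ 4. From constraints 6 and 12: a3 ≤ a1 and a1 ≤ 3, so a3 ≤ 3. But 3 < 4, so no value of a3 works.

Unsatisfiable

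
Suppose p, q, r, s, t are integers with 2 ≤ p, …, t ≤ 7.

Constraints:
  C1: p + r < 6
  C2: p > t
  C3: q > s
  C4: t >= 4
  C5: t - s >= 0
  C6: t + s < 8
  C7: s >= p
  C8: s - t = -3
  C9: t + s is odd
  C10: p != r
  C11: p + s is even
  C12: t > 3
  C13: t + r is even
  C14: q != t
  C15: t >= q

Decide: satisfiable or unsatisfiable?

Constraints 2, 3, 7, and 15 give q ≤ t, t < p, p ≤ s, s < q. Chaining: q ≤ t < p ≤ s < q, which forces q < q — impossible.

Unsatisfiable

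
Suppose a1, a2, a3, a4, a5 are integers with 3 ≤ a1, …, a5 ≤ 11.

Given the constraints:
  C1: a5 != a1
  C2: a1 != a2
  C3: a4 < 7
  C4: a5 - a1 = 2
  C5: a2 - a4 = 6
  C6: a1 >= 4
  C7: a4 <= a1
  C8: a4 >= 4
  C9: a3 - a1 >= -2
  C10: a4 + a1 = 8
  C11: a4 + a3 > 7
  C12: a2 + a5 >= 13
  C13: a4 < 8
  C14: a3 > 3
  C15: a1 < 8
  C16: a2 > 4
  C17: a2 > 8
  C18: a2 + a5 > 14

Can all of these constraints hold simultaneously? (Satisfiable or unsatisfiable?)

Take a1 = 4, a2 = 10, a3 = 5, a4 = 4, a5 = 6. Then constraint 4: a5 - a1 = 2; constraint 5: a2 - a4 = 6, and every other listed constraint is also met.

Satisfiable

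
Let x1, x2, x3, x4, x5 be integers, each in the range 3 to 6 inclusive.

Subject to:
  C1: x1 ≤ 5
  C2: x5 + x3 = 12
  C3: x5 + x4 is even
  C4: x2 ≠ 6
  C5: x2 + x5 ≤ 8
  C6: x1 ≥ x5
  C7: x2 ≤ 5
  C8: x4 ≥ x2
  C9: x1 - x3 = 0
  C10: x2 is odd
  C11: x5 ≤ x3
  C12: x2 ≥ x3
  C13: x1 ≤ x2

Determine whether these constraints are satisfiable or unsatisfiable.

Unsatisfiable

From constraints 1 and 6: x5 ≤ x1 ≤ 5. From constraints 7 and 12: x3 ≤ x2 ≤ 5. Hence x5 + x3 ≤ 10. But constraint 2 requires x5 + x3 = 12, and 12 > 10. Contradiction.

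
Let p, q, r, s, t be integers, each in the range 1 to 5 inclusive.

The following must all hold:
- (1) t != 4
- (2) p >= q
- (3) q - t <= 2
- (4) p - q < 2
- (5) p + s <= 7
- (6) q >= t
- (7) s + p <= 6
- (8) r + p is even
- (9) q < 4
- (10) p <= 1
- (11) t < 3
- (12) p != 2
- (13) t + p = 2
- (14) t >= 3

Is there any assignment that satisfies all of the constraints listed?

From constraints 6 and 14: q ≥ t and t ≥ 3, so q ≥ 3. From constraints 2 and 10: q ≤ p and p ≤ 1, so q ≤ 1. But 1 < 3, so no value of q works.

Unsatisfiable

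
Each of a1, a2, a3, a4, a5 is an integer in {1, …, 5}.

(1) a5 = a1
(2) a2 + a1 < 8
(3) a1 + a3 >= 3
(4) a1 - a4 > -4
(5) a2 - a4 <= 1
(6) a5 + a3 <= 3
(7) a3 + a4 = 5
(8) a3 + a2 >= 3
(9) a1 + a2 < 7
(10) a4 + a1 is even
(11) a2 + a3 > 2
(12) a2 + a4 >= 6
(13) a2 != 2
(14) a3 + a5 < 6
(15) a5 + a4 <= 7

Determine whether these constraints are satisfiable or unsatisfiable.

The assignment a1 = 2, a2 = 4, a3 = 1, a4 = 4, a5 = 2 works:
  constraint 2 holds since a2 + a1 = 6.
  constraint 3 holds since a1 + a3 = 3.
The rest check out directly.

Satisfiable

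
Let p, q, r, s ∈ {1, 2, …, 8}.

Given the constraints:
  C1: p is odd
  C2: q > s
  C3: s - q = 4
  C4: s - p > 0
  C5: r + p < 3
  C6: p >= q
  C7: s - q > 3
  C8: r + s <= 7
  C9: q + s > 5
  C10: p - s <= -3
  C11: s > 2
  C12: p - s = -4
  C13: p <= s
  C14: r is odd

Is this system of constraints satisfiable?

Constraints 2, 4, and 6 give p < s, s < q, q ≤ p. Chaining: p < s < q ≤ p, which forces p < p — impossible.

Unsatisfiable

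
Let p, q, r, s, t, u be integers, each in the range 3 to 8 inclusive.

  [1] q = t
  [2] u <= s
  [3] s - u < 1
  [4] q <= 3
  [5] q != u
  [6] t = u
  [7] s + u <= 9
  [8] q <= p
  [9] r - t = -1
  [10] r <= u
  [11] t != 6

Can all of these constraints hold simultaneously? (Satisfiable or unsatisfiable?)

From constraints 1 and 6, q = t = u, so q = u. But constraint 5 says q ≠ u. Contradiction.

Unsatisfiable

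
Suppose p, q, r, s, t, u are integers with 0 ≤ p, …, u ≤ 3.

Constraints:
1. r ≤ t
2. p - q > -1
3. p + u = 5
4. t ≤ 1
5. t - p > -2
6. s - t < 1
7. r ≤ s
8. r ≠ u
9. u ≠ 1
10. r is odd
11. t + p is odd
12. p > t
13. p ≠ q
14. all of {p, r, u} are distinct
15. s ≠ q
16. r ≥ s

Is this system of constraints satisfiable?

Satisfiable

Try p = 2, q = 0, r = 1, s = 1, t = 1, u = 3.
Check constraint 2: p - q = 2; constraint 3: p + u = 5. The remaining constraints are straightforward to verify.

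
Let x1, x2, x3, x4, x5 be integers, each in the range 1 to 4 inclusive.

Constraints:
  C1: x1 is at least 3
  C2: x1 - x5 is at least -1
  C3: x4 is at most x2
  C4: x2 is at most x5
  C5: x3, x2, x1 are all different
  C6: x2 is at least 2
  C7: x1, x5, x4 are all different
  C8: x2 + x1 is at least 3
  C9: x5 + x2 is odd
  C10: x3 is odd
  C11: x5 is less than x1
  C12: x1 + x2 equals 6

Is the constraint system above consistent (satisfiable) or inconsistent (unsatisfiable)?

Satisfiable

Take x1 = 4, x2 = 2, x3 = 3, x4 = 2, x5 = 3. Then constraint 2: x1 - x5 = 1; constraint 8: x2 + x1 = 6; constraint 12: x1 + x2 = 6, and every other listed constraint is also met.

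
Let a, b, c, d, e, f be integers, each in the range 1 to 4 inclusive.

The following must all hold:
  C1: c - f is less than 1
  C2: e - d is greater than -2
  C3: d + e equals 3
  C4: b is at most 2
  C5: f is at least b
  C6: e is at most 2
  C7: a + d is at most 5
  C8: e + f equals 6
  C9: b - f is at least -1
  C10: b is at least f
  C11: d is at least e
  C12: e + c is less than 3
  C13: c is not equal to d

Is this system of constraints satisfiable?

Unsatisfiable

From constraint 6: e ≤ 2. From constraints 4 and 10: f ≤ b ≤ 2. Hence e + f ≤ 4. But constraint 8 requires e + f = 6, and 6 > 4. Contradiction.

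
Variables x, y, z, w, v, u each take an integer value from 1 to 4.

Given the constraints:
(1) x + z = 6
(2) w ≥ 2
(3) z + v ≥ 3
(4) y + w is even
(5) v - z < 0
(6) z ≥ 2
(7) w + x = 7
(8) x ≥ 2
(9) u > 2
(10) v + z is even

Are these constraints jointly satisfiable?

One satisfying assignment is x = 3, y = 4, z = 3, w = 4, v = 1, u = 4.
For the less obvious constraints — constraint 1: x + z = 6; constraint 3: z + v = 4 — and the others hold by inspection.

Satisfiable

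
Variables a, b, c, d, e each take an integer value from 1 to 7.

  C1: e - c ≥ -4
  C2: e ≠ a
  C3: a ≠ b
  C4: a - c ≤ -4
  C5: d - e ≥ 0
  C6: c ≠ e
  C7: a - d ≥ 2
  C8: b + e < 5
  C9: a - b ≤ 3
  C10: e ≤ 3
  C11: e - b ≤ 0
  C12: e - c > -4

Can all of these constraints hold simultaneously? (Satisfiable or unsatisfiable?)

Constraints 1, 4, 5, and 7 give c − a ≥ 4, a − d ≥ 2, d − e ≥ 0, e − c ≥ -4.
Adding all 4 inequalities: the left sides telescope to 0, and the right sides sum to 4 + 2 + 0 + (-4) = 2. So 0 ≥ 2, which is false.

Unsatisfiable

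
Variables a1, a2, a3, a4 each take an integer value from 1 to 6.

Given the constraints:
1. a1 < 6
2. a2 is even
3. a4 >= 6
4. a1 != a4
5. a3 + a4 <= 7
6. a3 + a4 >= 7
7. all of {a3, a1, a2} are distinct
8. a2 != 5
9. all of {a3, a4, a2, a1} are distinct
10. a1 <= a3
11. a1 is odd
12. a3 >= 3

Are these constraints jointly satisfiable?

From constraint 12: a3 ≥ 3. From constraint 3: a4 ≥ 6. Hence a3 + a4 ≥ 9. But constraint 5 requires a3 + a4 ≤ 7, and 7 < 9. Contradiction.

Unsatisfiable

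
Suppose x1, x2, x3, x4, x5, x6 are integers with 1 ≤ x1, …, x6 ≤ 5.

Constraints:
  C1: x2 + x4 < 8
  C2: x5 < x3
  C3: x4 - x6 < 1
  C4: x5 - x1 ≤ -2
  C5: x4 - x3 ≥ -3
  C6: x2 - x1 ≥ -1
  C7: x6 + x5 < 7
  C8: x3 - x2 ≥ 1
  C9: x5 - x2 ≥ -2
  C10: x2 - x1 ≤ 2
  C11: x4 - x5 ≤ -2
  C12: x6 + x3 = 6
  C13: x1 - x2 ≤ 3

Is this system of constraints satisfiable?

Constraints 4, 5, 6, 8, and 11 give x4 − x3 ≥ -3, x3 − x2 ≥ 1, x2 − x1 ≥ -1, x1 − x5 ≥ 2, x5 − x4 ≥ 2.
Adding all 5 inequalities: the left sides telescope to 0, and the right sides sum to (-3) + 1 + (-1) + 2 + 2 = 1. So 0 ≥ 1, which is false.

Unsatisfiable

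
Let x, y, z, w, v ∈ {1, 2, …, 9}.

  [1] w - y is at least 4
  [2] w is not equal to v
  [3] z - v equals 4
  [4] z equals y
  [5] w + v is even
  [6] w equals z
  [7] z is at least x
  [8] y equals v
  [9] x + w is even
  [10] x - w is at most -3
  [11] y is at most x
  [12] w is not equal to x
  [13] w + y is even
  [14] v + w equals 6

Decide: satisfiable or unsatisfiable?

From constraints 4, 6, and 8, w = z = y = v, so w = v. But constraint 2 says w ≠ v. Contradiction.

Unsatisfiable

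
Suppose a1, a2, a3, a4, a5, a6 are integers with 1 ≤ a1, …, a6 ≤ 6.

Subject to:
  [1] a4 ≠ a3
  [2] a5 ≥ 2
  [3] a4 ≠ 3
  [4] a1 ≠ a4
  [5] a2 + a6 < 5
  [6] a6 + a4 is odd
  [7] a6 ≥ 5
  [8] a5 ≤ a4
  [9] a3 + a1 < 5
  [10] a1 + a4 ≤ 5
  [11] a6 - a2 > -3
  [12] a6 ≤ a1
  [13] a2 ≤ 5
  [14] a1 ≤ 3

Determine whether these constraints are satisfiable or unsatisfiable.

Unsatisfiable

From constraints 7 and 12: a1 ≥ a6 ≥ 5. From constraints 2 and 8: a4 ≥ a5 ≥ 2. Hence a1 + a4 ≥ 7. But constraint 10 requires a1 + a4 ≤ 5, and 5 < 7. Contradiction.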